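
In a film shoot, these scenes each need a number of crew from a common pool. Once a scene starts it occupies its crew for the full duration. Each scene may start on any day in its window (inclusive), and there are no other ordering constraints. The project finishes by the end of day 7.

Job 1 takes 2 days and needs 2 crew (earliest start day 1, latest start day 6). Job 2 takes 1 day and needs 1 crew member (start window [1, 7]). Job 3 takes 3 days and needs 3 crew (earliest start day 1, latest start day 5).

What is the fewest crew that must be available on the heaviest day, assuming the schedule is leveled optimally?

3

Early-start (Job 1@1, Job 2@1, Job 3@1) gives peak 6: d1:6  d2:5  d3:3  d4:0  d5:0  d6:0  d7:0.
Shift Job 3→3.
Schedule Job 1@1, Job 2@1, Job 3@3: d1:3  d2:2  d3:3  d4:3  d5:3  d6:0  d7:0 — peak 3.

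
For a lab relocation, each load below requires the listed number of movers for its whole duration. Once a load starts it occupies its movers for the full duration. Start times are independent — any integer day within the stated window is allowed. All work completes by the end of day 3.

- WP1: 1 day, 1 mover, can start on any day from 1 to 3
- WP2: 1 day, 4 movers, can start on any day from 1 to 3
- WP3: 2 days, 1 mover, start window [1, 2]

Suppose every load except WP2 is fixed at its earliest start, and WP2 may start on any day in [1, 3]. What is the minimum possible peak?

4

WP2@1: d1:6  d2:1  d3:0 → peak 6
WP2@2: d1:2  d2:5  d3:0 → peak 5
WP2@3: d1:2  d2:1  d3:4 → peak 4
Best is WP2@3, peak 4.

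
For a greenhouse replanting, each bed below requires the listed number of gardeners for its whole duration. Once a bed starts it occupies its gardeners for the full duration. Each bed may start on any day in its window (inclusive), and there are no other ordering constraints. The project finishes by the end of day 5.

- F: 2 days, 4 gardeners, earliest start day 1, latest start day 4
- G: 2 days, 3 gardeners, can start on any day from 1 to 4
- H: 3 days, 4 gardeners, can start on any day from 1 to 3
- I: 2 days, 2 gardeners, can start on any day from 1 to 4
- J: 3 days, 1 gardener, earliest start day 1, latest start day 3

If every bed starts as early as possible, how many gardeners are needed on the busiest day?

Early-start schedule: F@1, G@1, H@1, I@1, J@1.
Load per day: day 1: 14, day 2: 14, day 3: 5, day 4: 0, day 5: 0.
Peak is 14.

14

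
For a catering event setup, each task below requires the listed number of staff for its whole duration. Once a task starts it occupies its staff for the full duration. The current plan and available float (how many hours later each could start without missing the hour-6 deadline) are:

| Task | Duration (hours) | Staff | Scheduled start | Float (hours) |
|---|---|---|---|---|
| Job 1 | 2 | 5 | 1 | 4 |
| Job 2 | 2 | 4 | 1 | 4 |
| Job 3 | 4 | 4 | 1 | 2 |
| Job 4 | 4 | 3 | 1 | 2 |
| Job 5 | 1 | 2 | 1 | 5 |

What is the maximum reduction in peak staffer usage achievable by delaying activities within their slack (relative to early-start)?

9

Early-start peak: h1:18  h2:16  h3:7  h4:7  h5:0  h6:0 ⇒ 18.
Leveled (Job 1@1, Job 2@1, Job 3@3, Job 4@3, Job 5@3): h1:9  h2:9  h3:9  h4:7  h5:7  h6:7 ⇒ 9.
Reduction 18 − 9 = 9.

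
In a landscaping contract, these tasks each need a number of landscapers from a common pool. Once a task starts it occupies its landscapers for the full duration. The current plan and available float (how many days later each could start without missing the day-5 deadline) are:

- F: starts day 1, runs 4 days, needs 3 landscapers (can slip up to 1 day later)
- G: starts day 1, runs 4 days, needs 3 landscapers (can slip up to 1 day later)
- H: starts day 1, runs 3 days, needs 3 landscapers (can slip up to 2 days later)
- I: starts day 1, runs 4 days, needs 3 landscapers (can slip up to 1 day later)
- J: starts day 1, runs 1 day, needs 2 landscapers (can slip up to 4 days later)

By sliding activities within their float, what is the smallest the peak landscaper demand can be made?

12

Early-start (F@1, G@1, H@1, I@1, J@1) gives peak 14: d1:14  d2:12  d3:12  d4:9  d5:0.
Shift J→4.
Schedule F@1, G@1, H@1, I@1, J@4: d1:12  d2:12  d3:12  d4:11  d5:0 — peak 12.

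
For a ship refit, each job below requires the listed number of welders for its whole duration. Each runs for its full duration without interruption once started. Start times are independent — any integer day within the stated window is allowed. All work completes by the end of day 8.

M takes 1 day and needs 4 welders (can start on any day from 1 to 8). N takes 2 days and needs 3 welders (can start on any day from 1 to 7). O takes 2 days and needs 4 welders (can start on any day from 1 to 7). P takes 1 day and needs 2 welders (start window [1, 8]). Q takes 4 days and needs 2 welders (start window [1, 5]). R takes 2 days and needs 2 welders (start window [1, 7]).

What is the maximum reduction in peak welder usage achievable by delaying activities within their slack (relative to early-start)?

Early-start peak: d1:17  d2:11  d3:2  d4:2  d5:0  d6:0  d7:0  d8:0 ⇒ 17.
Leveled (M@1, N@2, O@6, P@8, Q@2, R@4): d1:4  d2:5  d3:5  d4:4  d5:4  d6:4  d7:4  d8:2 ⇒ 5.
Reduction 17 − 5 = 12.

12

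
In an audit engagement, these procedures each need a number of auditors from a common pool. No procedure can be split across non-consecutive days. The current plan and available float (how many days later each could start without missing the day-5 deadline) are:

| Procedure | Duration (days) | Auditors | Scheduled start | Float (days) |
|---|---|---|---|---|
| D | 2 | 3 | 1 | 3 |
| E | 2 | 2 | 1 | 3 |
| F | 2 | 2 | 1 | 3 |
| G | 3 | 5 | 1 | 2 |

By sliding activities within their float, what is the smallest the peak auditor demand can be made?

7

Early-start (D@1, E@1, F@1, G@1) gives peak 12: d1:12  d2:12  d3:5  d4:0  d5:0.
Shift G→3.
Schedule D@1, E@1, F@1, G@3: d1:7  d2:7  d3:5  d4:5  d5:5 — peak 7.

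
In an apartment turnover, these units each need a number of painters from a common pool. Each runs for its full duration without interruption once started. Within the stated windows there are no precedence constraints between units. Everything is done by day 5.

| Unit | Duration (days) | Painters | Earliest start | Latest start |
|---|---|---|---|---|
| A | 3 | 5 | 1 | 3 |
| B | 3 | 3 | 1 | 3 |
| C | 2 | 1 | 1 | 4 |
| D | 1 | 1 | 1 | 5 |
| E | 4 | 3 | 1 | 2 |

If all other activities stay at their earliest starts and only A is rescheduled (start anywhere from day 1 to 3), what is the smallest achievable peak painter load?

A@1: d1:13  d2:12  d3:11  d4:3  d5:0 → peak 13
A@2: d1:8  d2:12  d3:11  d4:8  d5:0 → peak 12
A@3: d1:8  d2:7  d3:11  d4:8  d5:5 → peak 11
Best is A@3, peak 11.

11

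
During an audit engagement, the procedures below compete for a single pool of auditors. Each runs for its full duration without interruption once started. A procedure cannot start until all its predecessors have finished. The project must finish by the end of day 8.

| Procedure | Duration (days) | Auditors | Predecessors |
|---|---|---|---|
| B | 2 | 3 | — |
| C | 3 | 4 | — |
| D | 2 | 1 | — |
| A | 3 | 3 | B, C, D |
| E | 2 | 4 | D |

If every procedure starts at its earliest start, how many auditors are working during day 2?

8

At early start, day 2 has: B, C, D.
Demand: 3 + 4 + 1 = 8.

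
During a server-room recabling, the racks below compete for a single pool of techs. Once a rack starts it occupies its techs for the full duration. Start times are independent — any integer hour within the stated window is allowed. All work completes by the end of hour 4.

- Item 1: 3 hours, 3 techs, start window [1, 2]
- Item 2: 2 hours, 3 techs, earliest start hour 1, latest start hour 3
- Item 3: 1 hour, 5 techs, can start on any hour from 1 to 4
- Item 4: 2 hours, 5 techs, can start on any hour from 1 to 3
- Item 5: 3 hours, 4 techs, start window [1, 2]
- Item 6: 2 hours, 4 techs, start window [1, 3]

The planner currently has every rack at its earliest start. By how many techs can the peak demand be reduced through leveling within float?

Early-start peak: h1:24  h2:19  h3:7  h4:0 ⇒ 24.
Leveled (Item 1@1, Item 2@1, Item 3@4, Item 4@3, Item 5@1, Item 6@1): h1:14  h2:14  h3:12  h4:10 ⇒ 14.
Reduction 24 − 14 = 10.

10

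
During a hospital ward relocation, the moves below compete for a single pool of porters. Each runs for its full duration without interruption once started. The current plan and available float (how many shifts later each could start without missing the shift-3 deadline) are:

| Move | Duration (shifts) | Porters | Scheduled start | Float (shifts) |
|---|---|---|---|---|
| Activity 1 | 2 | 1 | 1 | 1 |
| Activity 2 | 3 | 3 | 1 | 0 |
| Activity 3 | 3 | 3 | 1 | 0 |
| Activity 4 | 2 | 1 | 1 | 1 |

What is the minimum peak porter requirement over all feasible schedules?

Schedule Activity 1@1, Activity 2@1, Activity 3@1, Activity 4@1: s1:8  s2:8  s3:6 — peak 8.
Total porter-shifts = 22 over 3 shifts ⇒ peak ≥ ⌈22/3⌉ = 8, so 8 is optimal.

8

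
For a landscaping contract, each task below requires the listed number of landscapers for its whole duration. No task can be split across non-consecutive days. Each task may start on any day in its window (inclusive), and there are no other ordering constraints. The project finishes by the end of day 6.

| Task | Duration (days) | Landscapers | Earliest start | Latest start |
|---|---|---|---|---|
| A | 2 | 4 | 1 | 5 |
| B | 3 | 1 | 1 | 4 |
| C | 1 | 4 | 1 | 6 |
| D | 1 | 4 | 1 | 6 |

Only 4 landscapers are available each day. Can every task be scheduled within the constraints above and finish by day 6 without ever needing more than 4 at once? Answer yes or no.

no

The minimum achievable peak is 5; 4 < 5, so no feasible schedule stays within the cap.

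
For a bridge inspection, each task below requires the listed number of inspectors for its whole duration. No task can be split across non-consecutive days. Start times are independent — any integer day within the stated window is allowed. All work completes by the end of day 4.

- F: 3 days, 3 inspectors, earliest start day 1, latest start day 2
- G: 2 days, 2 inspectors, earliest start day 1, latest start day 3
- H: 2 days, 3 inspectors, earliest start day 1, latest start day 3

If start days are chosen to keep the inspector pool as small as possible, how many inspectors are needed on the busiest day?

6

Early-start (F@1, G@1, H@1) gives peak 8: d1:8  d2:8  d3:3  d4:0.
Shift H→3.
Schedule F@1, G@1, H@3: d1:5  d2:5  d3:6  d4:3 — peak 6.
No arrangement of the 18 feasible schedules does better.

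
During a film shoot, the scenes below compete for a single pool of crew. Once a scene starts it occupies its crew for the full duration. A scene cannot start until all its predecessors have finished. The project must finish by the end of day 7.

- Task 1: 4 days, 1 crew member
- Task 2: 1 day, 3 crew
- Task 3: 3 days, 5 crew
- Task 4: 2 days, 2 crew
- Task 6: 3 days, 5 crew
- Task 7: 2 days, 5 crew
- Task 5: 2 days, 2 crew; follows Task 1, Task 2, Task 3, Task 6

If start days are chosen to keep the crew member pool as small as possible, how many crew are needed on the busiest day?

Early-start (Task 1@1, Task 2@1, Task 3@1, Task 4@1, Task 6@1, Task 7@1, Task 5@5) gives peak 21: d1:21  d2:18  d3:11  d4:1  d5:2  d6:2  d7:0.
Shift Task 6→3, Task 7→4, Task 5→6.
Schedule Task 1@1, Task 2@1, Task 3@1, Task 4@1, Task 6@3, Task 7@4, Task 5@6: d1:11  d2:8  d3:11  d4:11  d5:10  d6:2  d7:2 — peak 11.

11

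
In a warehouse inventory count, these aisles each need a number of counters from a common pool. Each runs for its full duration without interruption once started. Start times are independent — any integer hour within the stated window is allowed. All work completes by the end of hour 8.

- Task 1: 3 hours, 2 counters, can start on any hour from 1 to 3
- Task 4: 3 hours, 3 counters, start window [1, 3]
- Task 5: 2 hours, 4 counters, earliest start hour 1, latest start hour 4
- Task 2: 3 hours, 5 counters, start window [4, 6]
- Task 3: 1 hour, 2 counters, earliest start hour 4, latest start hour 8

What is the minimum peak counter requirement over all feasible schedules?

6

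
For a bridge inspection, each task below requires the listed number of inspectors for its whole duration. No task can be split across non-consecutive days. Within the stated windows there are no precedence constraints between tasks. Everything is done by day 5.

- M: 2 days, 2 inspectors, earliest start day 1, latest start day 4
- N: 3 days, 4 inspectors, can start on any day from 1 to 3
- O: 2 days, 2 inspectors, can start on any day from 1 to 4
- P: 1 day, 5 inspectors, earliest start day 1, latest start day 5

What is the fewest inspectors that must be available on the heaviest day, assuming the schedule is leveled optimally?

6

Early-start (M@1, N@1, O@1, P@1) gives peak 13: d1:13  d2:8  d3:4  d4:0  d5:0.
Shift O→3, P→5.
Schedule M@1, N@1, O@3, P@5: d1:6  d2:6  d3:6  d4:2  d5:5 — peak 6.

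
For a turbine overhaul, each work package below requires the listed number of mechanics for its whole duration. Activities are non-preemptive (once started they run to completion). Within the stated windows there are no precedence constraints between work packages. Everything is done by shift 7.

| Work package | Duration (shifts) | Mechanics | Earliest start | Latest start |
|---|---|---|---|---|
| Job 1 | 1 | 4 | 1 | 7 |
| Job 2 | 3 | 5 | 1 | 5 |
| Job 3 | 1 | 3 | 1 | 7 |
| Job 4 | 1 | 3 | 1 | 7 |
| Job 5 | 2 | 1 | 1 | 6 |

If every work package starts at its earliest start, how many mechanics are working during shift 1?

16

At early start, shift 1 has: Job 1, Job 2, Job 3, Job 4, Job 5.
Demand: 4 + 5 + 3 + 3 + 1 = 16.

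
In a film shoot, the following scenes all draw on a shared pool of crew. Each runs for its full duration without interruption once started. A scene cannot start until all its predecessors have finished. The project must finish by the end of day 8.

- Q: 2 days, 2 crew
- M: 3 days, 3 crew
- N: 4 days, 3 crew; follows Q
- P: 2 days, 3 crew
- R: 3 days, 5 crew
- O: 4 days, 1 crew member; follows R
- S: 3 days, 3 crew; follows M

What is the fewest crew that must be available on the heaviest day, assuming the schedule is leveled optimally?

10

Early-start (Q@1, M@1, N@3, P@1, R@1, O@4, S@4) gives peak 13: d1:13  d2:13  d3:11  d4:7  d5:7  d6:7  d7:1  d8:0.
Shift N→4, P→4.
Schedule Q@1, M@1, N@4, P@4, R@1, O@4, S@4: d1:10  d2:10  d3:8  d4:10  d5:10  d6:7  d7:4  d8:0 — peak 10.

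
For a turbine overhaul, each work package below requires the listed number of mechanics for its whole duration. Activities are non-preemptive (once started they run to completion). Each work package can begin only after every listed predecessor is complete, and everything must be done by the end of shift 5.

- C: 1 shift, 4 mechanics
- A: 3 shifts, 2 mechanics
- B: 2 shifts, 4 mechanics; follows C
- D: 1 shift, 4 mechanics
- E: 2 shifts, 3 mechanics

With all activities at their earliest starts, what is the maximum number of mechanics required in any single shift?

Early-start schedule: C@1, A@1, B@2, D@1, E@1.
Load per shift: shift 1: 13, shift 2: 9, shift 3: 6, shift 4: 0, shift 5: 0.
Peak is 13.

13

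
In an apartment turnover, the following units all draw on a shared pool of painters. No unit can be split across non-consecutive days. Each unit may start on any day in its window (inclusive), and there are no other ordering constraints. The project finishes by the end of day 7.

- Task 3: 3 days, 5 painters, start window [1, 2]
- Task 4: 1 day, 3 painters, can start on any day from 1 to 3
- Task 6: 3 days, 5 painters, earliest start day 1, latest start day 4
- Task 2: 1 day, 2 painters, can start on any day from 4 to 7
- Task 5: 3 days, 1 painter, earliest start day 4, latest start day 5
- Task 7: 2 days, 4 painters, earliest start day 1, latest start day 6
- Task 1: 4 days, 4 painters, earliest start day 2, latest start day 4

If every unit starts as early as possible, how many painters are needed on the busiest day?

18

Early-start schedule: Task 3@1, Task 4@1, Task 6@1, Task 2@4, Task 5@4, Task 7@1, Task 1@2.
Load per day: day 1: 17, day 2: 18, day 3: 14, day 4: 7, day 5: 5, day 6: 1, day 7: 0.
Peak is 18.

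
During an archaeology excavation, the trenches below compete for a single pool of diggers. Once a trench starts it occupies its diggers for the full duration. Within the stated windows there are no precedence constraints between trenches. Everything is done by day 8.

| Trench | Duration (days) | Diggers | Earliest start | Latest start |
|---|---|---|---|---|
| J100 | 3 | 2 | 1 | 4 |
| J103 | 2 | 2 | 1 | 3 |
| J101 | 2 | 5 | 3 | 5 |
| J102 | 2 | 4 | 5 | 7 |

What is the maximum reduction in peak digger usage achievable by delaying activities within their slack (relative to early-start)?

Early-start peak: d1:4  d2:4  d3:7  d4:5  d5:4  d6:4  d7:0  d8:0 ⇒ 7.
Leveled (J100@1, J103@1, J101@4, J102@6): d1:4  d2:4  d3:2  d4:5  d5:5  d6:4  d7:4  d8:0 ⇒ 5.
Reduction 7 − 5 = 2.

2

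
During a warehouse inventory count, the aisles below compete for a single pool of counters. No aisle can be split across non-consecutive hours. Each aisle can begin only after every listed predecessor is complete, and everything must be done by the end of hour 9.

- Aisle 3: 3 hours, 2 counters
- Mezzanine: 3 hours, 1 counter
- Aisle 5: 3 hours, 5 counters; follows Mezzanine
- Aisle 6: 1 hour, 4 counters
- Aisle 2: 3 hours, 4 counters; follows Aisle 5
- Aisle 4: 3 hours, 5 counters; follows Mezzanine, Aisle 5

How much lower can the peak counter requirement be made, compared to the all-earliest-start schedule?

0

Early-start peak: h1:7  h2:3  h3:3  h4:5  h5:5  h6:5  h7:9  h8:9  h9:9 ⇒ 9.
Leveled (Aisle 3@1, Mezzanine@1, Aisle 5@4, Aisle 6@1, Aisle 2@7, Aisle 4@7): h1:7  h2:3  h3:3  h4:5  h5:5  h6:5  h7:9  h8:9  h9:9 ⇒ 9.
Reduction 9 − 9 = 0.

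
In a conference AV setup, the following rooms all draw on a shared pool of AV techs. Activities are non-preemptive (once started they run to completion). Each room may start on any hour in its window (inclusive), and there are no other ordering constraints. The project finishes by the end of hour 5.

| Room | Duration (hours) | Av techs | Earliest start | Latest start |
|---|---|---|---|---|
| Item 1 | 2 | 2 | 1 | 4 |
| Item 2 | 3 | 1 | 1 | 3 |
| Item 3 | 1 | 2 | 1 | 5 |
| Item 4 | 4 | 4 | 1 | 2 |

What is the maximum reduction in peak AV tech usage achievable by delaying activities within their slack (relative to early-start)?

Early-start peak: h1:9  h2:7  h3:5  h4:4  h5:0 ⇒ 9.
Leveled (Item 1@1, Item 2@3, Item 3@1, Item 4@2): h1:4  h2:6  h3:5  h4:5  h5:5 ⇒ 6.
Reduction 9 − 6 = 3.

3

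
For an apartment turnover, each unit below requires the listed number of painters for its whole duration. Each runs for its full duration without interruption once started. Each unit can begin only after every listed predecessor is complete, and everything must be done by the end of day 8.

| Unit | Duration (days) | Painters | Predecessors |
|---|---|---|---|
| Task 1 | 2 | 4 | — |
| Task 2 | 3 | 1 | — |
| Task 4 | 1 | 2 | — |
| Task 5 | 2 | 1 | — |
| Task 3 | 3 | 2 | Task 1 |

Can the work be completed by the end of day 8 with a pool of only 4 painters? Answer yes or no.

yes

Schedule Task 1@1, Task 2@3, Task 4@3, Task 5@3, Task 3@4: d1:4  d2:4  d3:4  d4:4  d5:3  d6:2  d7:0  d8:0 — peak 4 ≤ 4.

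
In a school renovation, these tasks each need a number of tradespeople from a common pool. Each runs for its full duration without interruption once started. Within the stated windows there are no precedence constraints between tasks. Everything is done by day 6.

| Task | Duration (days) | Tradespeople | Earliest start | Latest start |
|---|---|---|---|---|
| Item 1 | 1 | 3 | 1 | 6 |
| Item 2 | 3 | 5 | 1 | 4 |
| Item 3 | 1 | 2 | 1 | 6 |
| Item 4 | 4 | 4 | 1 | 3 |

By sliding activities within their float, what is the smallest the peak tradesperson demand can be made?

Early-start (Item 1@1, Item 2@1, Item 3@1, Item 4@1) gives peak 14: d1:14  d2:9  d3:9  d4:4  d5:0  d6:0.
Shift Item 3→2, Item 4→3.
Schedule Item 1@1, Item 2@1, Item 3@2, Item 4@3: d1:8  d2:7  d3:9  d4:4  d5:4  d6:4 — peak 9.

9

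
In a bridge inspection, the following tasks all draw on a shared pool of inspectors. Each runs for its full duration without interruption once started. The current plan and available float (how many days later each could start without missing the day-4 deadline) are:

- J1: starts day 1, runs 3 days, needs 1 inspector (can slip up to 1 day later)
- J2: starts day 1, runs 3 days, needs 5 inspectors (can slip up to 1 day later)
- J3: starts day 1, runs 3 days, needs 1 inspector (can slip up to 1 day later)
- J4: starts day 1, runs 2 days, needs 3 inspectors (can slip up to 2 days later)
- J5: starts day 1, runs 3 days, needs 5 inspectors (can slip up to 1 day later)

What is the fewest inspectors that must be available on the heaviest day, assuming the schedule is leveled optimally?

15

Schedule J1@1, J2@1, J3@1, J4@1, J5@1: d1:15  d2:15  d3:12  d4:0 — peak 15.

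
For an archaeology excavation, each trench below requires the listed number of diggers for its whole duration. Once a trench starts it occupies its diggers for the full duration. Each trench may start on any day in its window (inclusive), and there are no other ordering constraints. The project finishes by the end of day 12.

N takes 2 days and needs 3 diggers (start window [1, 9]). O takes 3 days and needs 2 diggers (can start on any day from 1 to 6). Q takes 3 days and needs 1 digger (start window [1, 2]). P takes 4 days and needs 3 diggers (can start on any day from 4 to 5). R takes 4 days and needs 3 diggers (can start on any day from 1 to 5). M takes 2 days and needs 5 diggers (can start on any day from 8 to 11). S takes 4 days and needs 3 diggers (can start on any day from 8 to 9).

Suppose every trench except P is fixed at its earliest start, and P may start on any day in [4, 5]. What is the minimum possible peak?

P@4: d1:9  d2:9  d3:6  d4:6  d5:3  d6:3  d7:3  d8:8  d9:8  d10:3  d11:3  d12:0 → peak 9
P@5: d1:9  d2:9  d3:6  d4:3  d5:3  d6:3  d7:3  d8:11  d9:8  d10:3  d11:3  d12:0 → peak 11
Best is P@4, peak 9.

9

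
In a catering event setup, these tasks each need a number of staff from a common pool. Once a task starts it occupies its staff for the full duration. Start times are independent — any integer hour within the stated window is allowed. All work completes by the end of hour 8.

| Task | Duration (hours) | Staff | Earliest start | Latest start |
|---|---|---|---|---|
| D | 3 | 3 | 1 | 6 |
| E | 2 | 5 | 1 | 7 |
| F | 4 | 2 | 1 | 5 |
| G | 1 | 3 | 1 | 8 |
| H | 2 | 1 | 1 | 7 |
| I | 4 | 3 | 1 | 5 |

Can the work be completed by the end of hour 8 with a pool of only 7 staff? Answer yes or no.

Schedule D@1, E@5, F@4, G@7, H@1, I@1: h1:7  h2:7  h3:6  h4:5  h5:7  h6:7  h7:5  h8:0 — peak 7 ≤ 7.

yes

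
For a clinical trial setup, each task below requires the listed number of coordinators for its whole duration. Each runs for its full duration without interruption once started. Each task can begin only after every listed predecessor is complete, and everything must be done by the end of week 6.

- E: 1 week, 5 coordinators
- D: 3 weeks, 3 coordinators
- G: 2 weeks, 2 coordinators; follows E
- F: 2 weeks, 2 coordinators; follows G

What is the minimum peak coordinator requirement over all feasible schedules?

Early-start (E@1, D@1, G@2, F@4) gives peak 8: w1:8  w2:5  w3:5  w4:2  w5:2  w6:0.
Shift D→2.
Schedule E@1, D@2, G@2, F@4: w1:5  w2:5  w3:5  w4:5  w5:2  w6:0 — peak 5.
No arrangement of the 16 feasible schedules does better.

5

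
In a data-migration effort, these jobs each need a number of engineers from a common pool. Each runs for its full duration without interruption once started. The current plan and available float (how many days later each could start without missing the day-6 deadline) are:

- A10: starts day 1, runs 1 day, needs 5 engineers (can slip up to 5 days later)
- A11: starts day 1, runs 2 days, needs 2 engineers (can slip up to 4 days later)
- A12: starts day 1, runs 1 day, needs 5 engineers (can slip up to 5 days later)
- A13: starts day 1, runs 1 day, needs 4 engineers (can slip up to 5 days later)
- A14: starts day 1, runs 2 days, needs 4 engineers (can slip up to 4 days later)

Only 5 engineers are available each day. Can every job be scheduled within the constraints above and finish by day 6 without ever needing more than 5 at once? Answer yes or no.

The minimum achievable peak is 6; 5 < 6, so no feasible schedule stays within the cap.

no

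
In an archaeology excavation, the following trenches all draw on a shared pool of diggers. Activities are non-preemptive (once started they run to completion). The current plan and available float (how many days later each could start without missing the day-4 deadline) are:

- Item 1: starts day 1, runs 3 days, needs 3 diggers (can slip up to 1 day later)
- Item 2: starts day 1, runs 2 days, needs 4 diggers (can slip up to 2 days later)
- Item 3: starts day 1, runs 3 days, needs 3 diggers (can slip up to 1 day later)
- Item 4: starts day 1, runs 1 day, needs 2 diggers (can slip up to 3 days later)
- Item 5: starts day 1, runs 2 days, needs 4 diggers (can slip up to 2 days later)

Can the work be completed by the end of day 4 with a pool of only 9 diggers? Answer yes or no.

The minimum achievable peak is 10; 9 < 10, so no feasible schedule stays within the cap.

no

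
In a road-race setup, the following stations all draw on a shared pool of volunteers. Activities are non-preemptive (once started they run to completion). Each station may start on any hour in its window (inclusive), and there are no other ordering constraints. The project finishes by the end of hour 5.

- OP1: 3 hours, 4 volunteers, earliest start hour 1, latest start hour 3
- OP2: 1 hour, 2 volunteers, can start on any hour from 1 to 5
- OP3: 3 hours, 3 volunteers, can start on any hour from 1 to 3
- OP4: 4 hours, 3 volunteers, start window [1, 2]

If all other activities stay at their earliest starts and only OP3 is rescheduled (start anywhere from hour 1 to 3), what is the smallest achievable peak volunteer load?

OP3@1: h1:12  h2:10  h3:10  h4:3  h5:0 → peak 12
OP3@2: h1:9  h2:10  h3:10  h4:6  h5:0 → peak 10
OP3@3: h1:9  h2:7  h3:10  h4:6  h5:3 → peak 10
Best is OP3@2, peak 10.

10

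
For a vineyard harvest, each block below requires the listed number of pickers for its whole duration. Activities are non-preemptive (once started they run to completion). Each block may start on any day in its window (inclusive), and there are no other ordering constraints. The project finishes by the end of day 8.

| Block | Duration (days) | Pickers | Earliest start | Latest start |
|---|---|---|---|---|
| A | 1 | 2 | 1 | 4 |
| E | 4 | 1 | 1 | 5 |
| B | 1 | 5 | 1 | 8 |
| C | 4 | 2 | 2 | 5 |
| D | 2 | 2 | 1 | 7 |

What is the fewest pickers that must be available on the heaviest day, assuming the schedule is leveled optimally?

Early-start (A@1, E@1, B@1, C@2, D@1) gives peak 10: d1:10  d2:5  d3:3  d4:3  d5:2  d6:0  d7:0  d8:0.
Shift B→6.
Schedule A@1, E@1, B@6, C@2, D@1: d1:5  d2:5  d3:3  d4:3  d5:2  d6:5  d7:0  d8:0 — peak 5.

5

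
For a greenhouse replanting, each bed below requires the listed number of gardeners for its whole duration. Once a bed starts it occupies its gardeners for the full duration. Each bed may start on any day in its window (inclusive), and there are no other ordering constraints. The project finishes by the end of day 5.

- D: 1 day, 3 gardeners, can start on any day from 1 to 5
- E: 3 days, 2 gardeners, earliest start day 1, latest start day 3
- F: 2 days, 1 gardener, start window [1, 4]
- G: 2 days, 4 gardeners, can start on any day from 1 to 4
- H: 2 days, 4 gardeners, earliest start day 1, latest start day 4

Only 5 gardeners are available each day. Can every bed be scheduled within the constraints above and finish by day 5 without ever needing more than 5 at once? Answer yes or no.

no

Total gardener-days = 27; over 5 days the average is 27/5 > 5, so some day must exceed 5.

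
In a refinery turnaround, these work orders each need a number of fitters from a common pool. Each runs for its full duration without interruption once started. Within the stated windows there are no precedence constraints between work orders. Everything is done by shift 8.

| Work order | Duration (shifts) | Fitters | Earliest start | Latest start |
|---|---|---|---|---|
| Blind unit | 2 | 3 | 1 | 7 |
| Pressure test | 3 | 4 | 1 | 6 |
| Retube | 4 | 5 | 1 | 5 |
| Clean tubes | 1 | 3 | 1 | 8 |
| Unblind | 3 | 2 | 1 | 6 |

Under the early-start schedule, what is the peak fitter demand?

Early-start schedule: Blind unit@1, Pressure test@1, Retube@1, Clean tubes@1, Unblind@1.
Load per shift: shift 1: 17, shift 2: 14, shift 3: 11, shift 4: 5, shift 5: 0, shift 6: 0, shift 7: 0, shift 8: 0.
Peak is 17.

17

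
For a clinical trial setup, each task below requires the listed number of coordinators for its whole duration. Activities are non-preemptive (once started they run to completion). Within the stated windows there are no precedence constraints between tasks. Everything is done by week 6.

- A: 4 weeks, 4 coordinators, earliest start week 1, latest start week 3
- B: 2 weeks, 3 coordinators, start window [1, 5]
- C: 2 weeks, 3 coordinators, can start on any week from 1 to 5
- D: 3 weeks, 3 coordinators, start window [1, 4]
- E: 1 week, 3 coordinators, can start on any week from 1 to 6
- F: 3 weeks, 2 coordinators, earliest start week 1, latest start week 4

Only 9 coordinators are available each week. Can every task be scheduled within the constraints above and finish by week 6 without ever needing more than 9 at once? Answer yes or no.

yes

Schedule A@1, B@1, C@5, D@3, E@5, F@1: w1:9  w2:9  w3:9  w4:7  w5:9  w6:3 — peak 9 ≤ 9.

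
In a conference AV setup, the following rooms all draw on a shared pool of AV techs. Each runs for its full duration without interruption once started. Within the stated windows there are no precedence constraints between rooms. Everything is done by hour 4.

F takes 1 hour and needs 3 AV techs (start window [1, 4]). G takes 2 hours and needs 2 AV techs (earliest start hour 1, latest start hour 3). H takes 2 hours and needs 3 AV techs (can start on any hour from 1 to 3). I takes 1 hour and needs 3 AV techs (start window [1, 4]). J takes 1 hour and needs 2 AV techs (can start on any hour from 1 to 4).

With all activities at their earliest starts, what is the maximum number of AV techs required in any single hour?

13

Early-start schedule: F@1, G@1, H@1, I@1, J@1.
Load per hour: hour 1: 13, hour 2: 5, hour 3: 0, hour 4: 0.
Peak is 13.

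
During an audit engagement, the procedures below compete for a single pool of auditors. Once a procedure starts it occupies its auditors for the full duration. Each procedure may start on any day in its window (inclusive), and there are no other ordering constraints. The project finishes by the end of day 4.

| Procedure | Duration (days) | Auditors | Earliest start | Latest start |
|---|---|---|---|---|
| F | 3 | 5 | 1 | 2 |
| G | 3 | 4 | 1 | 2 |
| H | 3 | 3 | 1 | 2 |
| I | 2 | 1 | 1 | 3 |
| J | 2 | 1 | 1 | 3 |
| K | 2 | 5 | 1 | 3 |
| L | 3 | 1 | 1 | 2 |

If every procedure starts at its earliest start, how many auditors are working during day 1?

20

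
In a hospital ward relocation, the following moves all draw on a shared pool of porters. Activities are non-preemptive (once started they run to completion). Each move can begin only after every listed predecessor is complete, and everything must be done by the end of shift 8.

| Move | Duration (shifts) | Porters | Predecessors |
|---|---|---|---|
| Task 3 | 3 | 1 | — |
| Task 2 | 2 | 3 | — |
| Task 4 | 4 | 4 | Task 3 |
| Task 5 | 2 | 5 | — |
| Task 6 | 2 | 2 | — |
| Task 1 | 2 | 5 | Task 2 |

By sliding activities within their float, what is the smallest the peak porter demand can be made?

Early-start (Task 3@1, Task 2@1, Task 4@4, Task 5@1, Task 6@1, Task 1@3) gives peak 11: s1:11  s2:11  s3:6  s4:9  s5:4  s6:4  s7:4  s8:0.
Shift Task 6→3, Task 1→5.
Schedule Task 3@1, Task 2@1, Task 4@4, Task 5@1, Task 6@3, Task 1@5: s1:9  s2:9  s3:3  s4:6  s5:9  s6:9  s7:4  s8:0 — peak 9.

9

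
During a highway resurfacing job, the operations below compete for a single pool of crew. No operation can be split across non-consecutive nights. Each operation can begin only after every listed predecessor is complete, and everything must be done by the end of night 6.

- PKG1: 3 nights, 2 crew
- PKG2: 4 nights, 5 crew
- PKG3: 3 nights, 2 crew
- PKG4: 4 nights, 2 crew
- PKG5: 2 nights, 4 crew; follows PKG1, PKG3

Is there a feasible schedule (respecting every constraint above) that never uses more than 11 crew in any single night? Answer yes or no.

yes

Schedule PKG1@1, PKG2@1, PKG3@1, PKG4@1, PKG5@4: n1:11  n2:11  n3:11  n4:11  n5:4  n6:0 — peak 11 ≤ 11.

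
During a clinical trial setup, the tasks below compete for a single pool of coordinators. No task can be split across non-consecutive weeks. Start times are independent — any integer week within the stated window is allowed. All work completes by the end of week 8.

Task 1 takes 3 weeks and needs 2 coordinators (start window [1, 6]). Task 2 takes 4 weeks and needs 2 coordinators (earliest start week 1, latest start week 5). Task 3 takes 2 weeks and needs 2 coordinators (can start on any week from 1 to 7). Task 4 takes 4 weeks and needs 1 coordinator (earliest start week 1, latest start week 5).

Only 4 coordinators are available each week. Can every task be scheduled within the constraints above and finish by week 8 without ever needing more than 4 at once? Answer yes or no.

yes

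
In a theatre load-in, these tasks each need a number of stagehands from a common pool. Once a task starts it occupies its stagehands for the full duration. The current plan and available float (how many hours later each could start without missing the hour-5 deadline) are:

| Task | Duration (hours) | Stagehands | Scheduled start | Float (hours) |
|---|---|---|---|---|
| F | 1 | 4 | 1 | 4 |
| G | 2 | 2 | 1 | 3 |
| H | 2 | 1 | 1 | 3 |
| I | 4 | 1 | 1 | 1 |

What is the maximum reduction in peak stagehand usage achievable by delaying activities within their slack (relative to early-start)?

Early-start peak: h1:8  h2:4  h3:1  h4:1  h5:0 ⇒ 8.
Leveled (F@1, G@2, H@2, I@2): h1:4  h2:4  h3:4  h4:1  h5:1 ⇒ 4.
Reduction 8 − 4 = 4.

4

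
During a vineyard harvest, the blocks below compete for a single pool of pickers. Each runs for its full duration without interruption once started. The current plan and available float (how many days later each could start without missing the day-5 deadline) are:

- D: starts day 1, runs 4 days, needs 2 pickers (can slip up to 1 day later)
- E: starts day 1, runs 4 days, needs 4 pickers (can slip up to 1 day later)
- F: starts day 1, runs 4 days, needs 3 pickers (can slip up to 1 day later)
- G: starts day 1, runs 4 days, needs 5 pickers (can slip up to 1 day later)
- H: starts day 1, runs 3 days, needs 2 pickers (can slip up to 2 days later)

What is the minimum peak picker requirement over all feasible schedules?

Schedule D@1, E@1, F@1, G@1, H@1: d1:16  d2:16  d3:16  d4:14  d5:0 — peak 16.

16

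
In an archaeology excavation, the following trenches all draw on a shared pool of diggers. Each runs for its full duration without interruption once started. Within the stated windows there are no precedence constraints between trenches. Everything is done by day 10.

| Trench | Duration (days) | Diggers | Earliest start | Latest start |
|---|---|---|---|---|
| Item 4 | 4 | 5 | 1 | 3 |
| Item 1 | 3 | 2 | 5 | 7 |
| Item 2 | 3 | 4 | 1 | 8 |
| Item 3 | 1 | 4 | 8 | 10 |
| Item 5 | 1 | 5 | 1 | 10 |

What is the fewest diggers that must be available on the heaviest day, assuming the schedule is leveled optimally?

Early-start (Item 4@1, Item 1@5, Item 2@1, Item 3@8, Item 5@1) gives peak 14: d1:14  d2:9  d3:9  d4:5  d5:2  d6:2  d7:2  d8:4  d9:0  d10:0.
Shift Item 2→5, Item 5→9.
Schedule Item 4@1, Item 1@5, Item 2@5, Item 3@8, Item 5@9: d1:5  d2:5  d3:5  d4:5  d5:6  d6:6  d7:6  d8:4  d9:5  d10:0 — peak 6.

6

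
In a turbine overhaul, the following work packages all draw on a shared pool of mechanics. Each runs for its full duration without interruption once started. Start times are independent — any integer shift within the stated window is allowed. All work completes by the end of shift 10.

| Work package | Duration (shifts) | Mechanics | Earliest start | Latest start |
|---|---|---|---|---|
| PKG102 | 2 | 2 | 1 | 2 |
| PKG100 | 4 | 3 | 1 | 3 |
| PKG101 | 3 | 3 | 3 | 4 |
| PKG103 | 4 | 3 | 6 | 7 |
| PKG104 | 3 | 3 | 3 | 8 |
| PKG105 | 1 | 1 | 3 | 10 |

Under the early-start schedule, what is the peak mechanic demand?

10

Early-start schedule: PKG102@1, PKG100@1, PKG101@3, PKG103@6, PKG104@3, PKG105@3.
Load per shift: shift 1: 5, shift 2: 5, shift 3: 10, shift 4: 9, shift 5: 6, shift 6: 3, shift 7: 3, shift 8: 3, shift 9: 3, shift 10: 0.
Peak is 10.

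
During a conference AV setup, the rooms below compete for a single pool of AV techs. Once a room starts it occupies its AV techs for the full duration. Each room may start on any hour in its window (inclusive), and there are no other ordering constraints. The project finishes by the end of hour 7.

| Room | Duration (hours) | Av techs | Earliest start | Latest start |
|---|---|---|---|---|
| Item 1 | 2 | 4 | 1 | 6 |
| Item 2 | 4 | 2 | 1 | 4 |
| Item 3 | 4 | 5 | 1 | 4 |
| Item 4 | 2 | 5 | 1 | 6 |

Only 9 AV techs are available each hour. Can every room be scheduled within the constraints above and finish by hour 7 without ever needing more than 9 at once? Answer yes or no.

Schedule Item 1@1, Item 2@3, Item 3@1, Item 4@5: h1:9  h2:9  h3:7  h4:7  h5:7  h6:7  h7:0 — peak 9 ≤ 9.

yes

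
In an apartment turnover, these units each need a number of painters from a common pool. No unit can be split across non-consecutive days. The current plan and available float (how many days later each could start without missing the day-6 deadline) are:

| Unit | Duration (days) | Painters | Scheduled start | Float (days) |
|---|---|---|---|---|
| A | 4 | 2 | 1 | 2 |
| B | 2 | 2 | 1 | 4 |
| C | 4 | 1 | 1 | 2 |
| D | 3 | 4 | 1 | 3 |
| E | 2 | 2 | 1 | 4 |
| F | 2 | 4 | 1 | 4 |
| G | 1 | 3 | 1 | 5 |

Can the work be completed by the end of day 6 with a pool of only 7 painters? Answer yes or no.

Total painter-days = 43; over 6 days the average is 43/6 > 7, so some day must exceed 7.

no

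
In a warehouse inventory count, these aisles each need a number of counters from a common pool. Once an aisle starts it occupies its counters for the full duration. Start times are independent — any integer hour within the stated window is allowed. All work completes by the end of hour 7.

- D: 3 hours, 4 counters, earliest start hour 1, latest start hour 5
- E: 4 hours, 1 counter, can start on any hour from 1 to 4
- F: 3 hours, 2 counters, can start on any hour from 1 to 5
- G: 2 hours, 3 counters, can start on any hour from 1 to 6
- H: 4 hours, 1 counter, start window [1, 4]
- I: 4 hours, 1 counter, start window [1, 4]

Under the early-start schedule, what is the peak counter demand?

Early-start schedule: D@1, E@1, F@1, G@1, H@1, I@1.
Load per hour: hour 1: 12, hour 2: 12, hour 3: 9, hour 4: 3, hour 5: 0, hour 6: 0, hour 7: 0.
Peak is 12.

12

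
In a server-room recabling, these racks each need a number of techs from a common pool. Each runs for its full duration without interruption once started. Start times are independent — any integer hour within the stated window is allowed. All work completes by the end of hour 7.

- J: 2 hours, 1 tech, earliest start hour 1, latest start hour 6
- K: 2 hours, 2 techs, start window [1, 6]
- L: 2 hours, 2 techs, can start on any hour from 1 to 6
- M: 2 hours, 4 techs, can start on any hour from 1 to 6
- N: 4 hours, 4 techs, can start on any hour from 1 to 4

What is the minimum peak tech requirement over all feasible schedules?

6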